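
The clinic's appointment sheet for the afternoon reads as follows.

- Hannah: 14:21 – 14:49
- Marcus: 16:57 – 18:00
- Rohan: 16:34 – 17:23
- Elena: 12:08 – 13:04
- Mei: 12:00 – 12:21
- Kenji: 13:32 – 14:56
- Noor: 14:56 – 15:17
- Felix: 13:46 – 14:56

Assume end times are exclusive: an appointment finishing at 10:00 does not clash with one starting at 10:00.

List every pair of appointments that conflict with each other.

Elena & Mei, Felix & Hannah, Felix & Kenji, Hannah & Kenji, Marcus & Rohan

Sorted by start: Mei, Elena, Kenji, Felix, Hannah, Noor, Rohan, Marcus.
Elena starts before Mei ends → Mei and Elena overlap.
Kenji starts after Mei ends; Mei is clear from here.
Kenji starts after Elena ends; Elena is clear from here.
Felix starts before Kenji ends → Kenji and Felix overlap.
Hannah starts before Kenji ends → Kenji and Hannah overlap.
Noor starts exactly when Kenji ends (back-to-back, no overlap); Kenji is clear from here.
Hannah starts before Felix ends → Felix and Hannah overlap.
Noor starts exactly when Felix ends (back-to-back, no overlap); Felix is clear from here.
Noor starts after Hannah ends; Hannah is clear from here.
Rohan starts after Noor ends; Noor is clear from here.
Marcus starts before Rohan ends → Rohan and Marcus overlap.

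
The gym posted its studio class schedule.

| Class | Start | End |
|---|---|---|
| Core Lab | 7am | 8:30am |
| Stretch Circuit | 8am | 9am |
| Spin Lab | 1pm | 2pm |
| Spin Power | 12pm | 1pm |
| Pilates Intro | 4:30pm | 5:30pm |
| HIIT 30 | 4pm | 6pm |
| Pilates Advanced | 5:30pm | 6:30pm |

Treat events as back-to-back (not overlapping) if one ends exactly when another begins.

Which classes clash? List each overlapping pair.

Core Lab & Stretch Circuit, HIIT 30 & Pilates Advanced, HIIT 30 & Pilates Intro

Sorted by start: Core Lab, Stretch Circuit, Spin Power, Spin Lab, HIIT 30, Pilates Intro, Pilates Advanced.
Stretch Circuit starts before Core Lab ends → Core Lab and Stretch Circuit overlap.
Spin Power starts after Core Lab ends — done with Core Lab.
Spin Power starts after Stretch Circuit ends — done with Stretch Circuit.
Spin Lab starts exactly when Spin Power ends (back-to-back, no overlap) — done with Spin Power.
HIIT 30 starts after Spin Lab ends — done with Spin Lab.
Pilates Intro starts before HIIT 30 ends → HIIT 30 and Pilates Intro overlap.
Pilates Advanced starts before HIIT 30 ends → HIIT 30 and Pilates Advanced overlap.
Pilates Advanced starts exactly when Pilates Intro ends (back-to-back, no overlap).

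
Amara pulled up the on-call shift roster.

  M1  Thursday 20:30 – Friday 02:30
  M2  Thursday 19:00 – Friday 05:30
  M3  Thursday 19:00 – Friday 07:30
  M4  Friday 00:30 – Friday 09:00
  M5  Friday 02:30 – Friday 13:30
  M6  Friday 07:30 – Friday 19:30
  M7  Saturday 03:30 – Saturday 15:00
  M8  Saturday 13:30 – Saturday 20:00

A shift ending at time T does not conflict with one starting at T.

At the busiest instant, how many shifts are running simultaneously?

4

Sweep the timeline, counting +1 at each start and −1 at each end (ends before starts at a tie):
Thursday 19:00 start M2 → 1
Thursday 19:00 start M3 → 2
Thursday 20:30 start M1 → 3
Friday 00:30 start M4 → 4
Friday 02:30 end M1 → 3
Friday 02:30 start M5 → 4
Friday 05:30 end M2 → 3
Friday 07:30 end M3 → 2
Friday 07:30 start M6 → 3
Friday 09:00 end M4 → 2
Friday 13:30 end M5 → 1
Friday 19:30 end M6 → 0
Saturday 03:30 start M7 → 1
Saturday 13:30 start M8 → 2
Saturday 15:00 end M7 → 1
Saturday 20:00 end M8 → 0
Peak is 4, at Friday 00:30 (M1, M2, M3, M4).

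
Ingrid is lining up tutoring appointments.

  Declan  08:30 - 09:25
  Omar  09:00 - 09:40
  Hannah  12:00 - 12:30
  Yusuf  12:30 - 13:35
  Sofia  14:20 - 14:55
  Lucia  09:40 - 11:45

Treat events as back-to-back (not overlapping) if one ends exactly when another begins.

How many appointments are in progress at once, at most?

Sort all start/end points and keep a running count:
08:30 start Declan → 1
09:00 start Omar → 2
09:25 end Declan → 1
09:40 end Omar → 0
09:40 start Lucia → 1
11:45 end Lucia → 0
12:00 start Hannah → 1
12:30 end Hannah → 0
12:30 start Yusuf → 1
13:35 end Yusuf → 0
14:20 start Sofia → 1
14:55 end Sofia → 0
Peak is 2, at 09:00 (Declan, Omar).

2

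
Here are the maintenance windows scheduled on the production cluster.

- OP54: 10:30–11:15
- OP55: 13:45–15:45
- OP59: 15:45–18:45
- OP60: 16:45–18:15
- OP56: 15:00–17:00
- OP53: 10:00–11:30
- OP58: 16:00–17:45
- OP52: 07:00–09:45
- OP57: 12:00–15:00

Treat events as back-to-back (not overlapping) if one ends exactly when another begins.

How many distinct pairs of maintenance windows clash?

9

Sorted by start: OP52, OP53, OP54, OP57, OP55, OP56, OP59, OP58, OP60.
OP53 starts after OP52 ends, so OP52 has no further overlaps.
OP54 starts before OP53 ends → OP53 and OP54 overlap.
OP57 starts after OP53 ends, so OP53 has no further overlaps.
OP57 starts after OP54 ends, so OP54 has no further overlaps.
OP55 starts before OP57 ends → OP57 and OP55 overlap.
OP56 starts exactly when OP57 ends (back-to-back, no overlap), so OP57 has no further overlaps.
OP56 starts before OP55 ends → OP55 and OP56 overlap.
OP59 starts exactly when OP55 ends (back-to-back, no overlap), so OP55 has no further overlaps.
OP59 starts before OP56 ends → OP56 and OP59 overlap.
OP58 starts before OP56 ends → OP56 and OP58 overlap.
OP60 starts before OP56 ends → OP56 and OP60 overlap.
OP58 starts before OP59 ends → OP59 and OP58 overlap.
OP60 starts before OP59 ends → OP59 and OP60 overlap.
OP60 starts before OP58 ends → OP58 and OP60 overlap.
Overlapping pairs: OP53 & OP54, OP55 & OP56, OP55 & OP57, OP56 & OP58, OP56 & OP59, OP56 & OP60, OP58 & OP59, OP58 & OP60, OP59 & OP60 — 9 in total.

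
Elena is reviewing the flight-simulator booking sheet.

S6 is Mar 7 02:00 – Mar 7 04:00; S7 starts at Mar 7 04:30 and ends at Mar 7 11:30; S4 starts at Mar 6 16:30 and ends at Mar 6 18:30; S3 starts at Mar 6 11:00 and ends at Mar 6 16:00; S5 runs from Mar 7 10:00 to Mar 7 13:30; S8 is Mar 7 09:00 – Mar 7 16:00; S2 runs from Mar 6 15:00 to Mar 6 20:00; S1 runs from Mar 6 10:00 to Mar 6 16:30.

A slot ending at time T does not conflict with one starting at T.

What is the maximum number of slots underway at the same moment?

Sweep the timeline, counting +1 at each start and −1 at each end (ends before starts at a tie):
Mar 6 10:00 start S1 → 1
Mar 6 11:00 start S3 → 2
Mar 6 15:00 start S2 → 3
Mar 6 16:00 end S3 → 2
Mar 6 16:30 end S1 → 1
Mar 6 16:30 start S4 → 2
Mar 6 18:30 end S4 → 1
Mar 6 20:00 end S2 → 0
Mar 7 02:00 start S6 → 1
Mar 7 04:00 end S6 → 0
Mar 7 04:30 start S7 → 1
Mar 7 09:00 start S8 → 2
Mar 7 10:00 start S5 → 3
Mar 7 11:30 end S7 → 2
Mar 7 13:30 end S5 → 1
Mar 7 16:00 end S8 → 0
Peak is 3, at Mar 6 15:00 (S1, S2, S3).

3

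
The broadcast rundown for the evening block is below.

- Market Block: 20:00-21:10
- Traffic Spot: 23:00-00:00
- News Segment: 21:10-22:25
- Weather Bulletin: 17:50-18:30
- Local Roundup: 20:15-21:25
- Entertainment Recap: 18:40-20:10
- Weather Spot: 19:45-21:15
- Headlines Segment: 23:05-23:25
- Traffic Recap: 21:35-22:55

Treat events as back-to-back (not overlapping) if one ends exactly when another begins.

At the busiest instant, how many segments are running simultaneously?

Walk through starts and ends in time order (an end at T is processed before a start at T):
17:50 start Weather Bulletin → 1
18:30 end Weather Bulletin → 0
18:40 start Entertainment Recap → 1
19:45 start Weather Spot → 2
20:00 start Market Block → 3
20:10 end Entertainment Recap → 2
20:15 start Local Roundup → 3
21:10 end Market Block → 2
21:10 start News Segment → 3
21:15 end Weather Spot → 2
21:25 end Local Roundup → 1
21:35 start Traffic Recap → 2
22:25 end News Segment → 1
22:55 end Traffic Recap → 0
23:00 start Traffic Spot → 1
23:05 start Headlines Segment → 2
23:25 end Headlines Segment → 1
00:00 end Traffic Spot → 0
Peak is 3, at 20:00 (Entertainment Recap, Market Block, Weather Spot).

3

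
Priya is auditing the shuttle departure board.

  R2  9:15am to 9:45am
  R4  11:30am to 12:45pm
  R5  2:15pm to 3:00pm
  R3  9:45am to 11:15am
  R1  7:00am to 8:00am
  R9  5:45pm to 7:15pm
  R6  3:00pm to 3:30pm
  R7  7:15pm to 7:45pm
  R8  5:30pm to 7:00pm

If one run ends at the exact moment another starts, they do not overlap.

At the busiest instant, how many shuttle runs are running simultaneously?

Walk through starts and ends in time order (an end at T is processed before a start at T):
7:00am start R1 → 1
8:00am end R1 → 0
9:15am start R2 → 1
9:45am end R2 → 0
9:45am start R3 → 1
11:15am end R3 → 0
11:30am start R4 → 1
12:45pm end R4 → 0
2:15pm start R5 → 1
3:00pm end R5 → 0
3:00pm start R6 → 1
3:30pm end R6 → 0
5:30pm start R8 → 1
5:45pm start R9 → 2
7:00pm end R8 → 1
7:15pm end R9 → 0
7:15pm start R7 → 1
7:45pm end R7 → 0
Peak is 2, at 5:45pm (R8, R9).

2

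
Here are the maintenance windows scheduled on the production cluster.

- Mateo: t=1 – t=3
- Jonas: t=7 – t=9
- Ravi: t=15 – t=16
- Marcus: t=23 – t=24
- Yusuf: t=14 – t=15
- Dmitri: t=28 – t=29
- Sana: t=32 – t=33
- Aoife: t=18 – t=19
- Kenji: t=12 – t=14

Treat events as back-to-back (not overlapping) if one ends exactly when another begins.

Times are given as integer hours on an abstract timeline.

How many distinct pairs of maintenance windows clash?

Two intervals overlap when each starts before the other ends.
Sorted by start: Mateo, Jonas, Kenji, Yusuf, Ravi, Aoife, Marcus, Dmitri, Sana.
Jonas starts after Mateo ends; Mateo is clear from here.
Kenji starts after Jonas ends; Jonas is clear from here.
Yusuf starts exactly when Kenji ends (back-to-back, no overlap); Kenji is clear from here.
Ravi starts exactly when Yusuf ends (back-to-back, no overlap); Yusuf is clear from here.
Aoife starts after Ravi ends; Ravi is clear from here.
Marcus starts after Aoife ends; Aoife is clear from here.
Dmitri starts after Marcus ends; Marcus is clear from here.
Sana starts after Dmitri ends.
No pair overlaps.

0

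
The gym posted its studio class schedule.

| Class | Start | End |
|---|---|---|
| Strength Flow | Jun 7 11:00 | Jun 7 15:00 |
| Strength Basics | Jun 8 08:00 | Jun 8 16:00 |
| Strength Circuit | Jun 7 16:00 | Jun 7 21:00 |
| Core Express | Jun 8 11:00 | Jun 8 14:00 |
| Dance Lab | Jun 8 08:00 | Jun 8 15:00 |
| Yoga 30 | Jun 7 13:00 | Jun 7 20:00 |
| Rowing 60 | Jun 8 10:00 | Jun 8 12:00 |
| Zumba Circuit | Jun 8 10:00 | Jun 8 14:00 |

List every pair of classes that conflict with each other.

Core Express & Dance Lab, Core Express & Rowing 60, Core Express & Strength Basics, Core Express & Zumba Circuit, Dance Lab & Rowing 60, Dance Lab & Strength Basics, Dance Lab & Zumba Circuit, Rowing 60 & Strength Basics, Rowing 60 & Zumba Circuit, Strength Basics & Zumba Circuit, Strength Circuit & Yoga 30, Strength Flow & Yoga 30

Check each pair: they overlap iff neither finishes before the other starts.
Sorted by start: Strength Flow, Yoga 30, Strength Circuit, Dance Lab, Strength Basics, Rowing 60, Zumba Circuit, Core Express.
Yoga 30 starts before Strength Flow ends → Strength Flow and Yoga 30 overlap.
Strength Circuit starts after Strength Flow ends, so nothing later overlaps Strength Flow either.
Strength Circuit starts before Yoga 30 ends → Yoga 30 and Strength Circuit overlap.
Dance Lab starts after Yoga 30 ends, so nothing later overlaps Yoga 30 either.
Dance Lab starts after Strength Circuit ends, so nothing later overlaps Strength Circuit either.
Strength Basics starts before Dance Lab ends → Dance Lab and Strength Basics overlap.
Rowing 60 starts before Dance Lab ends → Dance Lab and Rowing 60 overlap.
Zumba Circuit starts before Dance Lab ends → Dance Lab and Zumba Circuit overlap.
Core Express starts before Dance Lab ends → Dance Lab and Core Express overlap.
Rowing 60 starts before Strength Basics ends → Strength Basics and Rowing 60 overlap.
Zumba Circuit starts before Strength Basics ends → Strength Basics and Zumba Circuit overlap.
Core Express starts before Strength Basics ends → Strength Basics and Core Express overlap.
Zumba Circuit starts before Rowing 60 ends → Rowing 60 and Zumba Circuit overlap.
Core Express starts before Rowing 60 ends → Rowing 60 and Core Express overlap.
Core Express starts before Zumba Circuit ends → Zumba Circuit and Core Express overlap.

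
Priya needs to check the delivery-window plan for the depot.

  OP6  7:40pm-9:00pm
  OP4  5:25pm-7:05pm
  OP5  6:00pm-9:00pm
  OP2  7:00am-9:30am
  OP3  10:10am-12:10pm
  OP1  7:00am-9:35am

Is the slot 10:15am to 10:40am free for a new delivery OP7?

OP1: ends 9:35am at or before OP7 starts 10:15am → clear.
OP2: ends 9:30am at or before OP7 starts 10:15am → clear.
OP3: starts 10:10am before OP7 ends 10:40am, and ends 12:10pm after OP7 starts 10:15am → overlap.
OP4: starts 5:25pm at or after OP7 ends 10:40am → clear.
OP5: starts 6:00pm at or after OP7 ends 10:40am → clear.
OP6: starts 7:40pm at or after OP7 ends 10:40am → clear.
OP7 overlaps OP3.

No — it overlaps OP3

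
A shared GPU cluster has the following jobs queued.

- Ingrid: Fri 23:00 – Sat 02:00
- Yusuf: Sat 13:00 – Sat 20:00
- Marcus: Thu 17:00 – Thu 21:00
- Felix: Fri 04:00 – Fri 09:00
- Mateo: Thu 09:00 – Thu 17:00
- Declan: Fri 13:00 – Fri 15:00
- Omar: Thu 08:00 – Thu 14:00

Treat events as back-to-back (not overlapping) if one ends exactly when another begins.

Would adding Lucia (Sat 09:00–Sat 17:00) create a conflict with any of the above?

Yes — it overlaps Yusuf

Omar: ends Thu 14:00 at or before Lucia starts Sat 09:00 → clear.
Mateo: ends Thu 17:00 at or before Lucia starts Sat 09:00 → clear.
Marcus: ends Thu 21:00 at or before Lucia starts Sat 09:00 → clear.
Felix: ends Fri 09:00 at or before Lucia starts Sat 09:00 → clear.
Declan: ends Fri 15:00 at or before Lucia starts Sat 09:00 → clear.
Ingrid: ends Sat 02:00 at or before Lucia starts Sat 09:00 → clear.
Yusuf: starts Sat 13:00 before Lucia ends Sat 17:00, and ends Sat 20:00 after Lucia starts Sat 09:00 → overlap.
Lucia overlaps Yusuf.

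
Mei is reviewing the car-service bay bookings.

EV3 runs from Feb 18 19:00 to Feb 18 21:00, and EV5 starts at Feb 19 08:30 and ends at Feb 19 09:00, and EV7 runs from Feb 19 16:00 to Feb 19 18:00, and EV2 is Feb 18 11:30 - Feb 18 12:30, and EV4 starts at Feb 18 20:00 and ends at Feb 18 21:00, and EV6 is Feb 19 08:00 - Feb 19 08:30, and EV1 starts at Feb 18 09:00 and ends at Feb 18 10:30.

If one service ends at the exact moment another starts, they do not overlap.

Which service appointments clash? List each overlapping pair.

Check each pair: they overlap iff neither finishes before the other starts.
Sorted by start: EV1, EV2, EV3, EV4, EV6, EV5, EV7.
EV2 starts after EV1 ends; EV1 is clear from here.
EV3 starts after EV2 ends; EV2 is clear from here.
EV4 starts before EV3 ends → EV3 and EV4 overlap.
EV6 starts after EV3 ends; EV3 is clear from here.
EV6 starts after EV4 ends; EV4 is clear from here.
EV5 starts exactly when EV6 ends (back-to-back, no overlap); EV6 is clear from here.
EV7 starts after EV5 ends.

EV3 & EV4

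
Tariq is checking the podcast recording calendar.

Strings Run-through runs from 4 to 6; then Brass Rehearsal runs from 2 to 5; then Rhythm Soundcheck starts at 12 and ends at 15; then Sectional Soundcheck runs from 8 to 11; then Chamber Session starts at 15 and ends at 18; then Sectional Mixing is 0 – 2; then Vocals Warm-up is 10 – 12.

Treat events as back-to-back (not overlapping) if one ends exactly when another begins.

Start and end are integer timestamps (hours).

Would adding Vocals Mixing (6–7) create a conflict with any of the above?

No — it doesn't clash with anything

Sectional Mixing: ends 2 at or before Vocals Mixing starts 6 → clear.
Brass Rehearsal: ends 5 at or before Vocals Mixing starts 6 → clear.
Strings Run-through: ends 6 at or before Vocals Mixing starts 6 → clear.
Sectional Soundcheck: starts 8 at or after Vocals Mixing ends 7 → clear.
Vocals Warm-up: starts 10 at or after Vocals Mixing ends 7 → clear.
Rhythm Soundcheck: starts 12 at or after Vocals Mixing ends 7 → clear.
Chamber Session: starts 15 at or after Vocals Mixing ends 7 → clear.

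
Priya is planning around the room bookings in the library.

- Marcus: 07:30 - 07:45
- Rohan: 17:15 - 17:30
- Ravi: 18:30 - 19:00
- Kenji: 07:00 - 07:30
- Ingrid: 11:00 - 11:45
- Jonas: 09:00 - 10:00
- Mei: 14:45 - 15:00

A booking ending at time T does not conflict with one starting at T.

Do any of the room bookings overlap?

No

Sorted by start: Kenji, Marcus, Jonas, Ingrid, Mei, Rohan, Ravi.
Marcus starts exactly when Kenji ends (back-to-back, no overlap) — done with Kenji.
Jonas starts after Marcus ends — done with Marcus.
Ingrid starts after Jonas ends — done with Jonas.
Mei starts after Ingrid ends — done with Ingrid.
Rohan starts after Mei ends — done with Mei.
Ravi starts after Rohan ends.
Every pair is clear; the schedule has no overlaps.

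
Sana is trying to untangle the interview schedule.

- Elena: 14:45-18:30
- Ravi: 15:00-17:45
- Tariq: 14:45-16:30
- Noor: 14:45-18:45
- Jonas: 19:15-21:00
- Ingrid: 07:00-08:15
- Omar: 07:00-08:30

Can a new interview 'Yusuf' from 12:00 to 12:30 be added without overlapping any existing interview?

Yes — the slot is free

Ingrid: ends 08:15 at or before Yusuf starts 12:00 → clear.
Omar: ends 08:30 at or before Yusuf starts 12:00 → clear.
Tariq: starts 14:45 at or after Yusuf ends 12:30 → clear.
Elena: starts 14:45 at or after Yusuf ends 12:30 → clear.
Noor: starts 14:45 at or after Yusuf ends 12:30 → clear.
Ravi: starts 15:00 at or after Yusuf ends 12:30 → clear.
Jonas: starts 19:15 at or after Yusuf ends 12:30 → clear.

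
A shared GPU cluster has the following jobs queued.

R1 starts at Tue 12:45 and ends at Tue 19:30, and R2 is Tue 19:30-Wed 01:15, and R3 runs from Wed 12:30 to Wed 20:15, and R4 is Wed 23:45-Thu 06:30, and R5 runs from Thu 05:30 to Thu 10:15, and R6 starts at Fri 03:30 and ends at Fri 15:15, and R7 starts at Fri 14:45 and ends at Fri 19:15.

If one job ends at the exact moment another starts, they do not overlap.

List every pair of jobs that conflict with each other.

Sorted by start: R1, R2, R3, R4, R5, R6, R7.
R2 starts exactly when R1 ends (back-to-back, no overlap) — done with R1.
R3 starts after R2 ends — done with R2.
R4 starts after R3 ends — done with R3.
R5 starts before R4 ends → R4 and R5 overlap.
R6 starts after R4 ends — done with R4.
R6 starts after R5 ends — done with R5.
R7 starts before R6 ends → R6 and R7 overlap.

R4 & R5, R6 & R7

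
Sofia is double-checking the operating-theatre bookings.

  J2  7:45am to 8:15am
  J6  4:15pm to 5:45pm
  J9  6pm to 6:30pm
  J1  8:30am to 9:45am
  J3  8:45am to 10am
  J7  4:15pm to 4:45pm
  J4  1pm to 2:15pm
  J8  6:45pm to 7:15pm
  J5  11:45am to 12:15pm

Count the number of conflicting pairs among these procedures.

Sorted by start: J2, J1, J3, J5, J4, J6, J7, J9, J8.
J1 starts after J2 ends; J2 is clear from here.
J3 starts before J1 ends → J1 and J3 overlap.
J5 starts after J1 ends; J1 is clear from here.
J5 starts after J3 ends; J3 is clear from here.
J4 starts after J5 ends; J5 is clear from here.
J6 starts after J4 ends; J4 is clear from here.
J7 starts before J6 ends → J6 and J7 overlap.
J9 starts after J6 ends; J6 is clear from here.
J9 starts after J7 ends; J7 is clear from here.
J8 starts after J9 ends.
Overlapping pairs: J1 & J3, J6 & J7 — 2 in total.

2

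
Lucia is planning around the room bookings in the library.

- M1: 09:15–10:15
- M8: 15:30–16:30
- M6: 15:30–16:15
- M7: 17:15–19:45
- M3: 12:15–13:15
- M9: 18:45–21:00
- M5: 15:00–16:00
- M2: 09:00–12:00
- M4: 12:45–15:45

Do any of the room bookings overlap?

Sorted by start: M2, M1, M3, M4, M5, M6, M8, M7, M9.
M1 starts before M2 ends → M2 and M1 overlap.
That's a conflict, so the schedule is not conflict-free.

Yes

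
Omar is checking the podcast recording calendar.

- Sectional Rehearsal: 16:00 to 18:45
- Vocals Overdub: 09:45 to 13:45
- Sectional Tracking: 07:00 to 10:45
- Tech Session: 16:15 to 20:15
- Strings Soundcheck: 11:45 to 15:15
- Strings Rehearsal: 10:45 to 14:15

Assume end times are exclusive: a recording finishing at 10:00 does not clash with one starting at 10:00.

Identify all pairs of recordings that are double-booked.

Check each pair: they overlap iff neither finishes before the other starts.
Sorted by start: Sectional Tracking, Vocals Overdub, Strings Rehearsal, Strings Soundcheck, Sectional Rehearsal, Tech Session.
Vocals Overdub starts before Sectional Tracking ends → Sectional Tracking and Vocals Overdub overlap.
Strings Rehearsal starts exactly when Sectional Tracking ends (back-to-back, no overlap) — done with Sectional Tracking.
Strings Rehearsal starts before Vocals Overdub ends → Vocals Overdub and Strings Rehearsal overlap.
Strings Soundcheck starts before Vocals Overdub ends → Vocals Overdub and Strings Soundcheck overlap.
Sectional Rehearsal starts after Vocals Overdub ends — done with Vocals Overdub.
Strings Soundcheck starts before Strings Rehearsal ends → Strings Rehearsal and Strings Soundcheck overlap.
Sectional Rehearsal starts after Strings Rehearsal ends — done with Strings Rehearsal.
Sectional Rehearsal starts after Strings Soundcheck ends — done with Strings Soundcheck.
Tech Session starts before Sectional Rehearsal ends → Sectional Rehearsal and Tech Session overlap.

Sectional Rehearsal & Tech Session, Sectional Tracking & Vocals Overdub, Strings Rehearsal & Strings Soundcheck, Strings Rehearsal & Vocals Overdub, Strings Soundcheck & Vocals Overdub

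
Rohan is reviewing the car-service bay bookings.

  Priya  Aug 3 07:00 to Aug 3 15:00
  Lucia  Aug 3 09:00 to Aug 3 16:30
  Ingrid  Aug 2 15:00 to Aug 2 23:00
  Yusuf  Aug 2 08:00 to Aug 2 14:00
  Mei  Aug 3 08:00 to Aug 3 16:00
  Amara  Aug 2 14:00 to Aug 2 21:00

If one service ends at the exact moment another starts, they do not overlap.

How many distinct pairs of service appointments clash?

4

Two intervals overlap when each starts before the other ends.
Sorted by start: Yusuf, Amara, Ingrid, Priya, Mei, Lucia.
Amara starts exactly when Yusuf ends (back-to-back, no overlap); Yusuf is clear from here.
Ingrid starts before Amara ends → Amara and Ingrid overlap.
Priya starts after Amara ends; Amara is clear from here.
Priya starts after Ingrid ends; Ingrid is clear from here.
Mei starts before Priya ends → Priya and Mei overlap.
Lucia starts before Priya ends → Priya and Lucia overlap.
Lucia starts before Mei ends → Mei and Lucia overlap.
Overlapping pairs: Amara & Ingrid, Lucia & Mei, Lucia & Priya, Mei & Priya — 4 in total.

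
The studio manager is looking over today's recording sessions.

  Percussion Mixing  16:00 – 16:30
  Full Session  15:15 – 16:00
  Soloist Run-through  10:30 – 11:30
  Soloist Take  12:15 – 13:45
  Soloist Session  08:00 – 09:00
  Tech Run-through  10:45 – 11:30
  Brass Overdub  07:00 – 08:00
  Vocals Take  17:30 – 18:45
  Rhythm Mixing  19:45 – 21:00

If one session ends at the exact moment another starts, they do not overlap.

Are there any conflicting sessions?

Two intervals overlap when each starts before the other ends.
Sorted by start: Brass Overdub, Soloist Session, Soloist Run-through, Tech Run-through, Soloist Take, Full Session, Percussion Mixing, Vocals Take, Rhythm Mixing.
Soloist Session starts exactly when Brass Overdub ends (back-to-back, no overlap), so nothing later overlaps Brass Overdub either.
Soloist Run-through starts after Soloist Session ends, so nothing later overlaps Soloist Session either.
Tech Run-through starts before Soloist Run-through ends → Soloist Run-through and Tech Run-through overlap.
That's a conflict, so the schedule is not conflict-free.

Yes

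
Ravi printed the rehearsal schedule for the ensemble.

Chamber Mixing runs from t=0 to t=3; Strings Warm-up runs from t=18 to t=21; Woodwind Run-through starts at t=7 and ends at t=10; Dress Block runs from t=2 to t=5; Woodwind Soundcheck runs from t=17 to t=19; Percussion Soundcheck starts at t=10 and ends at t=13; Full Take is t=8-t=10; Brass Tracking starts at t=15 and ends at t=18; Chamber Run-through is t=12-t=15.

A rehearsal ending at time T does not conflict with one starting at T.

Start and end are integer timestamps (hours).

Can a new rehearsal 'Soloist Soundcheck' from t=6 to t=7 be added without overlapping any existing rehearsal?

Chamber Mixing: ends t=3 at or before Soloist Soundcheck starts t=6 → clear.
Dress Block: ends t=5 at or before Soloist Soundcheck starts t=6 → clear.
Woodwind Run-through: starts t=7 at or after Soloist Soundcheck ends t=7 → clear.
Full Take: starts t=8 at or after Soloist Soundcheck ends t=7 → clear.
Percussion Soundcheck: starts t=10 at or after Soloist Soundcheck ends t=7 → clear.
Chamber Run-through: starts t=12 at or after Soloist Soundcheck ends t=7 → clear.
Brass Tracking: starts t=15 at or after Soloist Soundcheck ends t=7 → clear.
Woodwind Soundcheck: starts t=17 at or after Soloist Soundcheck ends t=7 → clear.
Strings Warm-up: starts t=18 at or after Soloist Soundcheck ends t=7 → clear.

Yes — the slot is free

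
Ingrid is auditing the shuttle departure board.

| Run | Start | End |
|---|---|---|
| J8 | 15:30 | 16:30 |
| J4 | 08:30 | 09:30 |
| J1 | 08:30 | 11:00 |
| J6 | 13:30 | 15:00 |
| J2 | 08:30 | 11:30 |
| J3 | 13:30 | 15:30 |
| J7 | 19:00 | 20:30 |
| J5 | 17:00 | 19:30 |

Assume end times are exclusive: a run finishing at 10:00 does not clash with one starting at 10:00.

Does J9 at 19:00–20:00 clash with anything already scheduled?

Yes — it overlaps J5, J7

J1: ends 11:00 at or before J9 starts 19:00 → clear.
J2: ends 11:30 at or before J9 starts 19:00 → clear.
J4: ends 09:30 at or before J9 starts 19:00 → clear.
J3: ends 15:30 at or before J9 starts 19:00 → clear.
J6: ends 15:00 at or before J9 starts 19:00 → clear.
J8: ends 16:30 at or before J9 starts 19:00 → clear.
J5: starts 17:00 before J9 ends 20:00, and ends 19:30 after J9 starts 19:00 → overlap.
J7: starts 19:00 before J9 ends 20:00, and ends 20:30 after J9 starts 19:00 → overlap.
J9 overlaps J5, J7.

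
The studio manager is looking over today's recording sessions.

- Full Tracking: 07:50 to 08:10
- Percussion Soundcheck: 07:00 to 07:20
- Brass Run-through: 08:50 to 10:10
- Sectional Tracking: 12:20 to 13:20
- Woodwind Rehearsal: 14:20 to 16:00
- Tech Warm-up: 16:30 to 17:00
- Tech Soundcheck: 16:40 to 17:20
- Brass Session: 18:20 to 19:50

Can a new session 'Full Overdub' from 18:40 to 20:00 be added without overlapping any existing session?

No — it overlaps Brass Session

Percussion Soundcheck: ends 07:20 at or before Full Overdub starts 18:40 → clear.
Full Tracking: ends 08:10 at or before Full Overdub starts 18:40 → clear.
Brass Run-through: ends 10:10 at or before Full Overdub starts 18:40 → clear.
Sectional Tracking: ends 13:20 at or before Full Overdub starts 18:40 → clear.
Woodwind Rehearsal: ends 16:00 at or before Full Overdub starts 18:40 → clear.
Tech Warm-up: ends 17:00 at or before Full Overdub starts 18:40 → clear.
Tech Soundcheck: ends 17:20 at or before Full Overdub starts 18:40 → clear.
Brass Session: starts 18:20 before Full Overdub ends 20:00, and ends 19:50 after Full Overdub starts 18:40 → overlap.
Full Overdub overlaps Brass Session.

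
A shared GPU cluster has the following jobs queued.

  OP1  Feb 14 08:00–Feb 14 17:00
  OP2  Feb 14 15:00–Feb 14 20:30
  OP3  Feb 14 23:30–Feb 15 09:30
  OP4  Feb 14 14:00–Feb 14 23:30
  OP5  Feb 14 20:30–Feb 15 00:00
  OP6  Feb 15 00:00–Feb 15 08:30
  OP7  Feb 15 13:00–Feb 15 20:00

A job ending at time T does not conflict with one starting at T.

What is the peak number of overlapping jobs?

3

Sort all start/end points and keep a running count:
Feb 14 08:00 start OP1 → 1
Feb 14 14:00 start OP4 → 2
Feb 14 15:00 start OP2 → 3
Feb 14 17:00 end OP1 → 2
Feb 14 20:30 end OP2 → 1
Feb 14 20:30 start OP5 → 2
Feb 14 23:30 end OP4 → 1
Feb 14 23:30 start OP3 → 2
Feb 15 00:00 end OP5 → 1
Feb 15 00:00 start OP6 → 2
Feb 15 08:30 end OP6 → 1
Feb 15 09:30 end OP3 → 0
Feb 15 13:00 start OP7 → 1
Feb 15 20:00 end OP7 → 0
Peak is 3, at Feb 14 15:00 (OP1, OP2, OP4).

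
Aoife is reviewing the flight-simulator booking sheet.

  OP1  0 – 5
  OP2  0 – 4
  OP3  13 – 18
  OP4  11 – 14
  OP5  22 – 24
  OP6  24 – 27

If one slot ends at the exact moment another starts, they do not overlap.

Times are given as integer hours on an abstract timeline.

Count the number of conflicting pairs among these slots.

Check each pair: they overlap iff neither finishes before the other starts.
Sorted by start: OP1, OP2, OP4, OP3, OP5, OP6.
OP2 starts before OP1 ends → OP1 and OP2 overlap.
OP4 starts after OP1 ends, so OP1 has no further overlaps.
OP4 starts after OP2 ends, so OP2 has no further overlaps.
OP3 starts before OP4 ends → OP4 and OP3 overlap.
OP5 starts after OP4 ends, so OP4 has no further overlaps.
OP5 starts after OP3 ends, so OP3 has no further overlaps.
OP6 starts exactly when OP5 ends (back-to-back, no overlap).
Overlapping pairs: OP1 & OP2, OP3 & OP4 — 2 in total.

2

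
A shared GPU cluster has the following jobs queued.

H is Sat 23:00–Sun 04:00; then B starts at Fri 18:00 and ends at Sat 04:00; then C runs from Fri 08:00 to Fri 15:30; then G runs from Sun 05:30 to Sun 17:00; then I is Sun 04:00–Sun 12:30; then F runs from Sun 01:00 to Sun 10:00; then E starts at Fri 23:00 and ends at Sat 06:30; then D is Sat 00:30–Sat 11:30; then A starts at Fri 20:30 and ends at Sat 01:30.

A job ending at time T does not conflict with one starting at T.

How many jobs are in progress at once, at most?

Sweep the timeline, counting +1 at each start and −1 at each end (ends before starts at a tie):
Fri 08:00 start C → 1
Fri 15:30 end C → 0
Fri 18:00 start B → 1
Fri 20:30 start A → 2
Fri 23:00 start E → 3
Sat 00:30 start D → 4
Sat 01:30 end A → 3
Sat 04:00 end B → 2
Sat 06:30 end E → 1
Sat 11:30 end D → 0
Sat 23:00 start H → 1
Sun 01:00 start F → 2
Sun 04:00 end H → 1
Sun 04:00 start I → 2
Sun 05:30 start G → 3
Sun 10:00 end F → 2
Sun 12:30 end I → 1
Sun 17:00 end G → 0
Peak is 4, at Sat 00:30 (A, B, D, E).

4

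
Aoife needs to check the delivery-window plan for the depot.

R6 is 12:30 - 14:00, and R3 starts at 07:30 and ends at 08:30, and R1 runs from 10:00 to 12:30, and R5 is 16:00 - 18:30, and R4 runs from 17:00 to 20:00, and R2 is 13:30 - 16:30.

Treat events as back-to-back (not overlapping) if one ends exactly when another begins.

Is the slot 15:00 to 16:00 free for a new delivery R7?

R3: ends 08:30 at or before R7 starts 15:00 → clear.
R1: ends 12:30 at or before R7 starts 15:00 → clear.
R6: ends 14:00 at or before R7 starts 15:00 → clear.
R2: starts 13:30 before R7 ends 16:00, and ends 16:30 after R7 starts 15:00 → overlap.
R5: starts 16:00 at or after R7 ends 16:00 → clear.
R4: starts 17:00 at or after R7 ends 16:00 → clear.
R7 overlaps R2.

No — it overlaps R2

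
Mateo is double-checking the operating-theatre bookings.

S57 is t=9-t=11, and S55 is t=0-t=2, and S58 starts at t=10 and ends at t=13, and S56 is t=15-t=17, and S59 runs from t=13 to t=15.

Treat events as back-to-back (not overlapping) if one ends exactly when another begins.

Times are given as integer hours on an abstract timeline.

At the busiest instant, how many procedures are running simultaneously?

Walk through starts and ends in time order (an end at T is processed before a start at T):
t=0 start S55 → 1
t=2 end S55 → 0
t=9 start S57 → 1
t=10 start S58 → 2
t=11 end S57 → 1
t=13 end S58 → 0
t=13 start S59 → 1
t=15 end S59 → 0
t=15 start S56 → 1
t=17 end S56 → 0
Peak is 2, at t=10 (S57, S58).

2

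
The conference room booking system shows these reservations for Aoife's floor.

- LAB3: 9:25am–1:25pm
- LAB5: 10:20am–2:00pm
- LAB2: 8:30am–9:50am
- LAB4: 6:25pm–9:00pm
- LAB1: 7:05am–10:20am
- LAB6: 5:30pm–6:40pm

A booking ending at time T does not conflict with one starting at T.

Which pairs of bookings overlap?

Sorted by start: LAB1, LAB2, LAB3, LAB5, LAB6, LAB4.
LAB2 starts before LAB1 ends → LAB1 and LAB2 overlap.
LAB3 starts before LAB1 ends → LAB1 and LAB3 overlap.
LAB5 starts exactly when LAB1 ends (back-to-back, no overlap), so nothing later overlaps LAB1 either.
LAB3 starts before LAB2 ends → LAB2 and LAB3 overlap.
LAB5 starts after LAB2 ends, so nothing later overlaps LAB2 either.
LAB5 starts before LAB3 ends → LAB3 and LAB5 overlap.
LAB6 starts after LAB3 ends, so nothing later overlaps LAB3 either.
LAB6 starts after LAB5 ends, so nothing later overlaps LAB5 either.
LAB4 starts before LAB6 ends → LAB6 and LAB4 overlap.

LAB1 & LAB2, LAB1 & LAB3, LAB2 & LAB3, LAB3 & LAB5, LAB4 & LAB6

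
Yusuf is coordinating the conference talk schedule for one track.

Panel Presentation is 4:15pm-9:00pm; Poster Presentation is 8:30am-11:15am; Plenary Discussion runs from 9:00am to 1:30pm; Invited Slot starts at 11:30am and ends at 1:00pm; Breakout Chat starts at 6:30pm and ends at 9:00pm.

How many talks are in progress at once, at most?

2

Sweep the timeline, counting +1 at each start and −1 at each end (ends before starts at a tie):
8:30am start Poster Presentation → 1
9:00am start Plenary Discussion → 2
11:15am end Poster Presentation → 1
11:30am start Invited Slot → 2
1:00pm end Invited Slot → 1
1:30pm end Plenary Discussion → 0
4:15pm start Panel Presentation → 1
6:30pm start Breakout Chat → 2
9:00pm end Breakout Chat → 1
9:00pm end Panel Presentation → 0
Peak is 2, at 9:00am (Plenary Discussion, Poster Presentation).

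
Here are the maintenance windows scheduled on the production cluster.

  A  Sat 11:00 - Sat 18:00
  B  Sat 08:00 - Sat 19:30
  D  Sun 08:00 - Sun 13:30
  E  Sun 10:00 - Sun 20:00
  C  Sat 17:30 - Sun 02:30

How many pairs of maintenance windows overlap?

4

Sorted by start: B, A, C, D, E.
A starts before B ends → B and A overlap.
C starts before B ends → B and C overlap.
D starts after B ends, so B has no further overlaps.
C starts before A ends → A and C overlap.
D starts after A ends, so A has no further overlaps.
D starts after C ends, so C has no further overlaps.
E starts before D ends → D and E overlap.
Overlapping pairs: A & B, A & C, B & C, D & E — 4 in total.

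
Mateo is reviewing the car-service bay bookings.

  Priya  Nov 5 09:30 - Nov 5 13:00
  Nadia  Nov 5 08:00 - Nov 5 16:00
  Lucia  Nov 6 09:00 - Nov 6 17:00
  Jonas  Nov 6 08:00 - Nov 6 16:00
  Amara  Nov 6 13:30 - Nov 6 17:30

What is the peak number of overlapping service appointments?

3

Walk through starts and ends in time order (an end at T is processed before a start at T):
Nov 5 08:00 start Nadia → 1
Nov 5 09:30 start Priya → 2
Nov 5 13:00 end Priya → 1
Nov 5 16:00 end Nadia → 0
Nov 6 08:00 start Jonas → 1
Nov 6 09:00 start Lucia → 2
Nov 6 13:30 start Amara → 3
Nov 6 16:00 end Jonas → 2
Nov 6 17:00 end Lucia → 1
Nov 6 17:30 end Amara → 0
Peak is 3, at Nov 6 13:30 (Amara, Jonas, Lucia).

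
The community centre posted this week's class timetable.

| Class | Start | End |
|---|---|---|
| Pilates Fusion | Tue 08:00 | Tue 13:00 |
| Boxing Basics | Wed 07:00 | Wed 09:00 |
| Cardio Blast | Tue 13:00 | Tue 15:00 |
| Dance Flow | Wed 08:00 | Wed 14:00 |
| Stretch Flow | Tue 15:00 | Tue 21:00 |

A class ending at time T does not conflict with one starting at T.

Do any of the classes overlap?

Yes

Check each pair: they overlap iff neither finishes before the other starts.
Sorted by start: Pilates Fusion, Cardio Blast, Stretch Flow, Boxing Basics, Dance Flow.
Cardio Blast starts exactly when Pilates Fusion ends (back-to-back, no overlap) — done with Pilates Fusion.
Stretch Flow starts exactly when Cardio Blast ends (back-to-back, no overlap) — done with Cardio Blast.
Boxing Basics starts after Stretch Flow ends — done with Stretch Flow.
Dance Flow starts before Boxing Basics ends → Boxing Basics and Dance Flow overlap.
That's a conflict, so the schedule is not conflict-free.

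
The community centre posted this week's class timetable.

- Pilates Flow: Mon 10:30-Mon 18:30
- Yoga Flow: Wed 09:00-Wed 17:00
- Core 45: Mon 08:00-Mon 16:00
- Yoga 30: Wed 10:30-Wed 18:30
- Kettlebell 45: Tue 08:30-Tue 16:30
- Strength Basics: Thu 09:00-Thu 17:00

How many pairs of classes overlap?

2

Check each pair: they overlap iff neither finishes before the other starts.
Sorted by start: Core 45, Pilates Flow, Kettlebell 45, Yoga Flow, Yoga 30, Strength Basics.
Pilates Flow starts before Core 45 ends → Core 45 and Pilates Flow overlap.
Kettlebell 45 starts after Core 45 ends; Core 45 is clear from here.
Kettlebell 45 starts after Pilates Flow ends; Pilates Flow is clear from here.
Yoga Flow starts after Kettlebell 45 ends; Kettlebell 45 is clear from here.
Yoga 30 starts before Yoga Flow ends → Yoga Flow and Yoga 30 overlap.
Strength Basics starts after Yoga Flow ends.
Strength Basics starts after Yoga 30 ends.
Overlapping pairs: Core 45 & Pilates Flow, Yoga 30 & Yoga Flow — 2 in total.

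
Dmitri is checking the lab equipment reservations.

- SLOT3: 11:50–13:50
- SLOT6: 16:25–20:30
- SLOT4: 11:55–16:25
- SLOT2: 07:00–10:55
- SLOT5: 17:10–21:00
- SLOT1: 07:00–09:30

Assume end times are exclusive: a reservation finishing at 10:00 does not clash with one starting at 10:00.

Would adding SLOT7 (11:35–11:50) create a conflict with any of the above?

SLOT1: ends 09:30 at or before SLOT7 starts 11:35 → clear.
SLOT2: ends 10:55 at or before SLOT7 starts 11:35 → clear.
SLOT3: starts 11:50 at or after SLOT7 ends 11:50 → clear.
SLOT4: starts 11:55 at or after SLOT7 ends 11:50 → clear.
SLOT6: starts 16:25 at or after SLOT7 ends 11:50 → clear.
SLOT5: starts 17:10 at or after SLOT7 ends 11:50 → clear.

No — it doesn't clash with anything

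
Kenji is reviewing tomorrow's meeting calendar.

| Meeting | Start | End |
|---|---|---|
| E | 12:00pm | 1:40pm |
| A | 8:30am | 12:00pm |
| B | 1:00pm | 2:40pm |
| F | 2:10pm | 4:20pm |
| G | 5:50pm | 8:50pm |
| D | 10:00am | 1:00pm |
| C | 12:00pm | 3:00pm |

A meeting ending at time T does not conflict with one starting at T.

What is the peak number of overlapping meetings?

Sweep the timeline, counting +1 at each start and −1 at each end (ends before starts at a tie):
8:30am start A → 1
10:00am start D → 2
12:00pm end A → 1
12:00pm start C → 2
12:00pm start E → 3
1:00pm end D → 2
1:00pm start B → 3
1:40pm end E → 2
2:10pm start F → 3
2:40pm end B → 2
3:00pm end C → 1
4:20pm end F → 0
5:50pm start G → 1
8:50pm end G → 0
Peak is 3, at 12:00pm (C, D, E).

3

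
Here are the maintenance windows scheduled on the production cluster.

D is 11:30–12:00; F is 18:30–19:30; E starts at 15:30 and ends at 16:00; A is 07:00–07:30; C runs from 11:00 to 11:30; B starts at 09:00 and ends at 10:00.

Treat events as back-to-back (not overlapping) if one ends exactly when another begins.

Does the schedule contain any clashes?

No

Sorted by start: A, B, C, D, E, F.
B starts after A ends — done with A.
C starts after B ends — done with B.
D starts exactly when C ends (back-to-back, no overlap) — done with C.
E starts after D ends — done with D.
F starts after E ends.
Every pair is clear; the schedule has no overlaps.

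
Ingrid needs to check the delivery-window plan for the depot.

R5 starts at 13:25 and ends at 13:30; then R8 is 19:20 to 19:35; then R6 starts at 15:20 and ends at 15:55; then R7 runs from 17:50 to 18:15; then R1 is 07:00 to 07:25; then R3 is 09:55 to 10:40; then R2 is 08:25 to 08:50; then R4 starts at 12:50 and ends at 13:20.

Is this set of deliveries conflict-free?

Sorted by start: R1, R2, R3, R4, R5, R6, R7, R8.
R2 starts after R1 ends; R1 is clear from here.
R3 starts after R2 ends; R2 is clear from here.
R4 starts after R3 ends; R3 is clear from here.
R5 starts after R4 ends; R4 is clear from here.
R6 starts after R5 ends; R5 is clear from here.
R7 starts after R6 ends; R6 is clear from here.
R8 starts after R7 ends.
Every pair is clear; the schedule has no overlaps.

Yes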